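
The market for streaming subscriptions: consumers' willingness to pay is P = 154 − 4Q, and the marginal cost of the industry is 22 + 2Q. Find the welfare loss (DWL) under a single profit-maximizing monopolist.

Competitive equilibrium sets price equal to marginal cost: 154 − 4Q = 22 + 2Q, so Q = 22 and P = 66.
Monopoly sets MR = MC: 154 − 8Q = 22 + 2Q ⇒ Q = 13.2, P = 154 − 4·13.2 = 101.2.
CS = ½·(154 − 66)·22 = 968; PS = (66·22 − 22·22 − ½·2·22²) = 484; TS = 1452.
CS = ½·(154 − 101.2)·13.2 = 348.48; PS = (101.2·13.2 − 22·13.2 − ½·2·13.2²) = 871.2; TS = 1219.68.
DWL = 1452 − 1219.68 = 232.32.

DWL = 232.32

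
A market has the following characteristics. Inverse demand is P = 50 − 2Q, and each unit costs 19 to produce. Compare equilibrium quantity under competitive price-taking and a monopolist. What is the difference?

Perfect competition: P = MC = 19, so 50 − 2Q = 19 and Q = 15.5.
The monopolist equates marginal revenue to marginal cost: 50 − 4Q = 19, so Q = 7.75. From demand, P = 34.5.
Change in equilibrium quantity: 7.75 − 15.5 = −7.75.

Q falls by 7.75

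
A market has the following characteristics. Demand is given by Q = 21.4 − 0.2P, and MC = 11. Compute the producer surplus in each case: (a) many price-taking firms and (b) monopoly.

Competition: PS = 0; Monopoly: PS = 460.8

Inverting demand: P = 107 − 5Q.
Under competition P = MC = 11, so Q = (107 − 11)/5 = 19.2.
PS = (11 − 11)·19.2 = 0.
Monopoly sets MR = MC: 107 − 10Q = 11 ⇒ Q = 9.6, P = 107 − 5·9.6 = 59.
PS = (59 − 11)·9.6 = 460.8.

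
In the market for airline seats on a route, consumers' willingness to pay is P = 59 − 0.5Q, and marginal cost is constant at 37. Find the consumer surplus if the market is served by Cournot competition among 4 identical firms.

With 4 symmetric Cournot firms, each firm's FOC gives 59 − 2.5q = 37, so q = 8.8, Q = 4·8.8 = 35.2, and P = 41.4.
CS = ½·(59 − 41.4)·35.2 = 309.76.

CS = 309.76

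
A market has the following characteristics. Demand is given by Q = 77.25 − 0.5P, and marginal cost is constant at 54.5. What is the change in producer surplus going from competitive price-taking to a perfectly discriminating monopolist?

Inverting demand: P = 154.5 − 2Q.
Competitive firms price at marginal cost: P = 54.5, giving Q = 50.
PS = (54.5 − 54.5)·50 = 0.
A perfectly discriminating monopolist sells every unit with P(Q) ≥ MC(Q), so output equals the competitive quantity Q = 50. Each buyer pays their reservation price, so CS = 0 and the firm captures all surplus.
PS = ½·(154.5 − 54.5)·50 = 2500.
Change in producer surplus: 2500 − 0 = 2500.

PS rises by 2500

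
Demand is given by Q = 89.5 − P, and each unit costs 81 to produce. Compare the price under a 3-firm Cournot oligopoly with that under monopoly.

Cournot: P = 83.125; Monopoly: P = 85.25

Inverting demand: P = 89.5 − Q.
Cournot with 3 identical firms: the symmetric best-response condition is 89.5 − 4q = 81. Each firm produces q = 2.125, total output Q = 6.375, price P = 83.125.
Monopoly sets MR = MC: 89.5 − 2Q = 81 ⇒ Q = 4.25, P = 89.5 − 4.25 = 85.25.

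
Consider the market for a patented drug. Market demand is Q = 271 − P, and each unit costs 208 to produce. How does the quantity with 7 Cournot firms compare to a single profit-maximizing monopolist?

Inverting demand: P = 271 − Q.
Cournot with 7 identical firms: the symmetric best-response condition is 271 − 8q = 208. Each firm produces q = 7.875, total output Q = 55.125, price P = 215.875.
The monopolist equates marginal revenue to marginal cost: 271 − 2Q = 208, so Q = 31.5. From demand, P = 239.5.

Cournot: Q = 55.125; Monopoly: Q = 31.5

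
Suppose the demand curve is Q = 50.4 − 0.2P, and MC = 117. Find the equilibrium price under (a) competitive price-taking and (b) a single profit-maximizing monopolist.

Inverting demand: P = 252 − 5Q.
Perfect competition: P = MC = 117, so 252 − 5Q = 117 and Q = 27.
Monopoly sets MR = MC: 252 − 10Q = 117 ⇒ Q = 13.5, P = 252 − 5·13.5 = 184.5.

Competition: P = 117; Monopoly: P = 184.5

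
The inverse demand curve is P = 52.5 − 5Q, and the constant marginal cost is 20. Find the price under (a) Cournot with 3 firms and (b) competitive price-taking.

With 3 symmetric Cournot firms, each firm's FOC gives 52.5 − 20q = 20, so q = 1.625, Q = 3·1.625 = 4.875, and P = 28.125.
Under competition P = MC = 20, so Q = (52.5 − 20)/5 = 6.5.

Cournot: P = 28.125; Competition: P = 20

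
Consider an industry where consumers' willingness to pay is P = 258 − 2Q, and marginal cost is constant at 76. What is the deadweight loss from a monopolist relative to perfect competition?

Perfect competition: P = MC = 76, so 258 − 2Q = 76 and Q = 91.
The monopolist equates marginal revenue to marginal cost: 258 − 4Q = 76, so Q = 45.5. From demand, P = 167.
DWL is the triangle between Q = 45.5 and Q = 91: ½·(91 − 45.5)·(167 − 76) = 2070.25.

DWL = 2070.25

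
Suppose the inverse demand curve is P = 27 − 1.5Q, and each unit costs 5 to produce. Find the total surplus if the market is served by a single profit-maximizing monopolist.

A monopolist chooses Q where MR = MC. MR = 27 − 3Q; setting this equal to 5 gives Q = 22/3 and P = 16.
CS = ½·(27 − 16)·22/3 = 121/3; PS = (16 − 5)·22/3 = 242/3; TS = 121.

TS = 121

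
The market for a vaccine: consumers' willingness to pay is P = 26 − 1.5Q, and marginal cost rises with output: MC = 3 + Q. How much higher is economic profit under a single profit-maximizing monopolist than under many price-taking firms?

Competitive equilibrium sets price equal to marginal cost: 26 − 1.5Q = 3 + Q, so Q = 9.2 and P = 12.2.
Profit = 12.2·9.2 − (3·9.2 + ½·1·9.2²) = 42.32.
A monopolist chooses Q where MR = MC. MR = 26 − 3Q; setting this equal to 3 + Q gives Q = 5.75 and P = 17.375.
Profit = 17.375·5.75 − (3·5.75 + ½·1·5.75²) = 66.125.
Change in economic profit: 66.125 − 42.32 = 23.805.

Economic profit rises by 23.805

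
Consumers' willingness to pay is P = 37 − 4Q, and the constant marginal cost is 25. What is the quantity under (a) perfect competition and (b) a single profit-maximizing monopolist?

Competition: Q = 3; Monopoly: Q = 1.5

Competitive firms price at marginal cost: P = 25, giving Q = 3.
A monopolist chooses Q where MR = MC. MR = 37 − 8Q; setting this equal to 25 gives Q = 1.5 and P = 31.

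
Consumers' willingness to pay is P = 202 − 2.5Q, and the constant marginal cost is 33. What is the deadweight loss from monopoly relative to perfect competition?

Under competition P = MC = 33, so Q = (202 − 33)/2.5 = 67.6.
Monopoly sets MR = MC: 202 − 5Q = 33 ⇒ Q = 33.8, P = 202 − 2.5·33.8 = 117.5.
DWL is the triangle between Q = 33.8 and Q = 67.6: ½·(67.6 − 33.8)·(117.5 − 33) = 1428.05.

DWL = 1428.05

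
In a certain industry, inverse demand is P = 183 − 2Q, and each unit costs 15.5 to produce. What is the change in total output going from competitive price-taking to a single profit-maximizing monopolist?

Total output falls by 41.875

Perfect competition: P = MC = 15.5, so 183 − 2Q = 15.5 and Q = 83.75.
Monopoly sets MR = MC: 183 − 4Q = 15.5 ⇒ Q = 41.875, P = 183 − 2·41.875 = 99.25.
Change in total output: 41.875 − 83.75 = −41.875.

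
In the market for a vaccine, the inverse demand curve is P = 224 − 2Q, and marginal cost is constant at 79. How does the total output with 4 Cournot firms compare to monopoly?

Cournot: Q = 58; Monopoly: Q = 36.25

In a 4-firm Cournot equilibrium, symmetry and the first-order condition give q = (224 − 79)/(10) = 14.5. So Q = 58 and P = 108.
The monopolist equates marginal revenue to marginal cost: 224 − 4Q = 79, so Q = 36.25. From demand, P = 151.5.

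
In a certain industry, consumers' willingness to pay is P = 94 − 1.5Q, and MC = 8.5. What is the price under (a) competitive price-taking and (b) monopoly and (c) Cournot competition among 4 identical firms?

Competition: P = 8.5; Monopoly: P = 51.25; Cournot: P = 25.6

Competitive firms price at marginal cost: P = 8.5, giving Q = 57.
A monopolist chooses Q where MR = MC. MR = 94 − 3Q; setting this equal to 8.5 gives Q = 28.5 and P = 51.25.
In a 4-firm Cournot equilibrium, symmetry and the first-order condition give q = (94 − 8.5)/(7.5) = 11.4. So Q = 45.6 and P = 25.6.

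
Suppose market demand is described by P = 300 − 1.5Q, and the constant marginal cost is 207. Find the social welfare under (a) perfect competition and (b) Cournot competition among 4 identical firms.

Under competition P = MC = 207, so Q = (300 − 207)/1.5 = 62.
CS = ½·(300 − 207)·62 = 2883; PS = (207 − 207)·62 = 0; TS = 2883.
In a 4-firm Cournot equilibrium, symmetry and the first-order condition give q = (300 − 207)/(7.5) = 12.4. So Q = 49.6 and P = 225.6.
CS = ½·(300 − 225.6)·49.6 = 1845.12; PS = (225.6 − 207)·49.6 = 922.56; TS = 2767.68.

Competition: TS = 2883; Cournot: TS = 2767.68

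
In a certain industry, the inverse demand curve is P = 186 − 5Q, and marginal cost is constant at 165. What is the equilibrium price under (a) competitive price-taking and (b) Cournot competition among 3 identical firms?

Competitive firms price at marginal cost: P = 165, giving Q = 4.2.
Cournot with 3 identical firms: the symmetric best-response condition is 186 − 20q = 165. Each firm produces q = 1.05, total output Q = 3.15, price P = 170.25.

Competition: P = 165; Cournot: P = 170.25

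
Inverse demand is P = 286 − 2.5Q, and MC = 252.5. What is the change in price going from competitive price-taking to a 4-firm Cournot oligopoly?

Perfect competition: P = MC = 252.5, so 286 − 2.5Q = 252.5 and Q = 13.4.
In a 4-firm Cournot equilibrium, symmetry and the first-order condition give q = (286 − 252.5)/(12.5) = 2.68. So Q = 10.72 and P = 259.2.
Change in price: 259.2 − 252.5 = 6.7.

Price rises by 6.7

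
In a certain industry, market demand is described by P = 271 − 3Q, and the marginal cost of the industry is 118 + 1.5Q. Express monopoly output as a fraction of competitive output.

Q_m/Q_c = 0.6

A monopolist chooses Q where MR = MC. MR = 271 − 6Q; setting this equal to 118 + 1.5Q gives Q = 20.4 and P = 209.8.
Competitive equilibrium sets price equal to marginal cost: 271 − 3Q = 118 + 1.5Q, so Q = 34 and P = 169.
Ratio Q_m/Q_c = 20.4/34 = 0.6.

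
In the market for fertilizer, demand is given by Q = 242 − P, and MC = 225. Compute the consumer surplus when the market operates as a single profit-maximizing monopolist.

CS = 36.125

Inverting demand: P = 242 − Q.
The monopolist equates marginal revenue to marginal cost: 242 − 2Q = 225, so Q = 8.5. From demand, P = 233.5.
CS = ½·(242 − 233.5)·8.5 = 36.125.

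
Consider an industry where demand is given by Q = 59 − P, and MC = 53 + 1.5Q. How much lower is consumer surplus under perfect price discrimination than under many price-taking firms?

Inverting demand: P = 59 − Q.
Under competition P = MC: 59 − Q = 53 + 1.5Q ⇒ Q = 2.4, P = 56.6.
CS = ½·(59 − 56.6)·2.4 = 2.88.
A perfectly discriminating monopolist sells every unit with P(Q) ≥ MC(Q), so output equals the competitive quantity Q = 2.4. Each buyer pays their reservation price, so CS = 0 and the firm captures all surplus.
CS = 0.
Change in consumer surplus: 0 − 2.88 = −2.88.

CS falls by 2.88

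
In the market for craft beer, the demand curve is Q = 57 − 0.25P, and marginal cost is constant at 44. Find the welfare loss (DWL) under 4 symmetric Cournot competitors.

DWL = 169.28

Inverting demand: P = 228 − 4Q.
Competitive firms price at marginal cost: P = 44, giving Q = 46.
Cournot with 4 identical firms: the symmetric best-response condition is 228 − 20q = 44. Each firm produces q = 9.2, total output Q = 36.8, price P = 80.8.
DWL is the triangle between Q = 36.8 and Q = 46: ½·(46 − 36.8)·(80.8 − 44) = 169.28.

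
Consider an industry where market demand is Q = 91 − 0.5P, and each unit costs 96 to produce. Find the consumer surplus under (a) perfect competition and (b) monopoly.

Inverting demand: P = 182 − 2Q.
Under competition P = MC = 96, so Q = (182 − 96)/2 = 43.
CS = ½·(182 − 96)·43 = 1849.
A monopolist chooses Q where MR = MC. MR = 182 − 4Q; setting this equal to 96 gives Q = 21.5 and P = 139.
CS = ½·(182 − 139)·21.5 = 462.25.

Competition: CS = 1849; Monopoly: CS = 462.25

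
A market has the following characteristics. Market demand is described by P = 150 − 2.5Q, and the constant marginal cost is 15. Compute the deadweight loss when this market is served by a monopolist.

DWL = 911.25

Under competition P = MC = 15, so Q = (150 − 15)/2.5 = 54.
The monopolist equates marginal revenue to marginal cost: 150 − 5Q = 15, so Q = 27. From demand, P = 82.5.
DWL is the triangle between Q = 27 and Q = 54: ½·(54 − 27)·(82.5 − 15) = 911.25.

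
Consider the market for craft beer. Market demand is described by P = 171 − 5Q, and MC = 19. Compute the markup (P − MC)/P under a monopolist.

The monopolist equates marginal revenue to marginal cost: 171 − 10Q = 19, so Q = 15.2. From demand, P = 95.
Lerner index = (P − MC)/P = (95 − 19)/95 = 0.8.

Lerner index = 0.8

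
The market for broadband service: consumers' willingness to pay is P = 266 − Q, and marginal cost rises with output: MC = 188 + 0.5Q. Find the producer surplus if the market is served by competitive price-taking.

PS = 676

Under competition P = MC: 266 − Q = 188 + 0.5Q ⇒ Q = 52, P = 214.
PS = P·Q − VC(Q) = 214·52 − (188·52 + ½·0.5·52²) = 676.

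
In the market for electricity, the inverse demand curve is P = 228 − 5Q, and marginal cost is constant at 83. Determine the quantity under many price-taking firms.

Q = 29

Competitive firms price at marginal cost: P = 83, giving Q = 29.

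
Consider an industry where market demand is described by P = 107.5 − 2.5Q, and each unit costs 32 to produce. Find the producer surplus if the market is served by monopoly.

The monopolist equates marginal revenue to marginal cost: 107.5 − 5Q = 32, so Q = 15.1. From demand, P = 69.75.
PS = (69.75 − 32)·15.1 = 570.025.

PS = 570.025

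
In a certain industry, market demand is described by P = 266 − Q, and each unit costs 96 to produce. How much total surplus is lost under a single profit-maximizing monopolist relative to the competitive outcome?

Under competition P = MC = 96, so Q = (266 − 96)/1 = 170.
A monopolist chooses Q where MR = MC. MR = 266 − 2Q; setting this equal to 96 gives Q = 85 and P = 181.
DWL is the triangle between Q = 85 and Q = 170: ½·(170 − 85)·(181 − 96) = 3612.5.

DWL = 3612.5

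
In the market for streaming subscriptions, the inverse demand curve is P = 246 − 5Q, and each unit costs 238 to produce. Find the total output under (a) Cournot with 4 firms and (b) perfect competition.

Cournot: Q = 1.28; Competition: Q = 1.6

In a 4-firm Cournot equilibrium, symmetry and the first-order condition give q = (246 − 238)/(25) = 0.32. So Q = 1.28 and P = 239.6.
Competitive firms price at marginal cost: P = 238, giving Q = 1.6.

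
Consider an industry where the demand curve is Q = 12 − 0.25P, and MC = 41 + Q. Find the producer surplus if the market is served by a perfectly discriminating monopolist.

Inverting demand: P = 48 − 4Q.
With perfect price discrimination, output is the efficient level Q = 1.4 (where demand meets MC), but every buyer pays their willingness to pay: CS = 0 and PS = total surplus.
PS = ½·(48 − 41)·1.4 = 4.9.

PS = 4.9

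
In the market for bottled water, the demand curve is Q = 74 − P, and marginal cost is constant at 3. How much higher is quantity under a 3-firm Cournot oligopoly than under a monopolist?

Q rises by 17.75

Inverting demand: P = 74 − Q.
The monopolist equates marginal revenue to marginal cost: 74 − 2Q = 3, so Q = 35.5. From demand, P = 38.5.
With 3 symmetric Cournot firms, each firm's FOC gives 74 − 4q = 3, so q = 17.75, Q = 3·17.75 = 53.25, and P = 20.75.
Change in quantity: 53.25 − 35.5 = 17.75.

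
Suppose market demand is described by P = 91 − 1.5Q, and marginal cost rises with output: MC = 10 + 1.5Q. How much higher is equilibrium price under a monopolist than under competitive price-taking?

Competitive equilibrium sets price equal to marginal cost: 91 − 1.5Q = 10 + 1.5Q, so Q = 27 and P = 50.5.
A monopolist chooses Q where MR = MC. MR = 91 − 3Q; setting this equal to 10 + 1.5Q gives Q = 18 and P = 64.
Change in equilibrium price: 64 − 50.5 = 13.5.

Equilibrium price rises by 13.5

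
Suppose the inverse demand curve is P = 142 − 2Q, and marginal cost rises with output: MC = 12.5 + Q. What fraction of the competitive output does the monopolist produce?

Q_m/Q_c = 0.6

Monopoly sets MR = MC: 142 − 4Q = 12.5 + Q ⇒ Q = 25.9, P = 142 − 2·25.9 = 90.2.
Under competition P = MC: 142 − 2Q = 12.5 + Q ⇒ Q = 259/6, P = 167/3.
Ratio Q_m/Q_c = 25.9/(259/6) = 0.6.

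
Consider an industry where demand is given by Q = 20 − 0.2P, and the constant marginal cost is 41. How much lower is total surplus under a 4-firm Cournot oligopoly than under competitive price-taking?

TS falls by 13.924

Inverting demand: P = 100 − 5Q.
Perfect competition: P = MC = 41, so 100 − 5Q = 41 and Q = 11.8.
CS = ½·(100 − 41)·11.8 = 348.1; PS = (41 − 41)·11.8 = 0; TS = 348.1.
With 4 symmetric Cournot firms, each firm's FOC gives 100 − 25q = 41, so q = 2.36, Q = 4·2.36 = 9.44, and P = 52.8.
CS = ½·(100 − 52.8)·9.44 = 222.784; PS = (52.8 − 41)·9.44 = 111.392; TS = 334.176.
Change in total surplus: 334.176 − 348.1 = −13.924.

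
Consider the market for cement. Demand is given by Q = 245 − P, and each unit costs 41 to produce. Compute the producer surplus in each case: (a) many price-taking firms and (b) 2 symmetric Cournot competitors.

Inverting demand: P = 245 − Q.
Perfect competition: P = MC = 41, so 245 − Q = 41 and Q = 204.
PS = (41 − 41)·204 = 0.
Cournot with 2 identical firms: the symmetric best-response condition is 245 − 3q = 41. Each firm produces q = 68, total output Q = 136, price P = 109.
PS = (109 − 41)·136 = 9248.

Competition: PS = 0; Cournot: PS = 9248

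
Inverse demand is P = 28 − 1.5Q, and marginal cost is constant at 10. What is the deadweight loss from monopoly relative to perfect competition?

DWL = 27

Under competition P = MC = 10, so Q = (28 − 10)/1.5 = 12.
The monopolist equates marginal revenue to marginal cost: 28 − 3Q = 10, so Q = 6. From demand, P = 19.
DWL is the triangle between Q = 6 and Q = 12: ½·(12 − 6)·(19 − 10) = 27.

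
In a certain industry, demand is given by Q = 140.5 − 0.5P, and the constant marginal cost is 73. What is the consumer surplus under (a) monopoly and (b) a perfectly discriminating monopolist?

Monopoly: CS = 2704; Perfect PD: CS = 0

Inverting demand: P = 281 − 2Q.
The monopolist equates marginal revenue to marginal cost: 281 − 4Q = 73, so Q = 52. From demand, P = 177.
CS = ½·(281 − 177)·52 = 2704.
Under first-degree price discrimination the firm charges each unit its demand price and produces up to where P = MC, i.e. Q = 104. Consumer surplus is zero; producer surplus equals total surplus.
CS = 0.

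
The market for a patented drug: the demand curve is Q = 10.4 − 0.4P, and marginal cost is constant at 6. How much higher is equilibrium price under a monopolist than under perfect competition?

Inverting demand: P = 26 − 2.5Q.
Under competition P = MC = 6, so Q = (26 − 6)/2.5 = 8.
Monopoly sets MR = MC: 26 − 5Q = 6 ⇒ Q = 4, P = 26 − 2.5·4 = 16.
Change in equilibrium price: 16 − 6 = 10.

P rises by 10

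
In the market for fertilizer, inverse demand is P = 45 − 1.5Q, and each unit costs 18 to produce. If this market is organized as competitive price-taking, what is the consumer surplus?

Competitive firms price at marginal cost: P = 18, giving Q = 18.
CS = ½·(45 − 18)·18 = 243.

CS = 243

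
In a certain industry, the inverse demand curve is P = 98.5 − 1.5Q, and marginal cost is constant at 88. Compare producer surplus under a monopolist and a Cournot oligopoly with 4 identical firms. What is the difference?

A monopolist chooses Q where MR = MC. MR = 98.5 − 3Q; setting this equal to 88 gives Q = 3.5 and P = 93.25.
PS = (93.25 − 88)·3.5 = 18.375.
With 4 symmetric Cournot firms, each firm's FOC gives 98.5 − 7.5q = 88, so q = 1.4, Q = 4·1.4 = 5.6, and P = 90.1.
PS = (90.1 − 88)·5.6 = 11.76.
Change in producer surplus: 11.76 − 18.375 = −6.615.

Producer surplus falls by 6.615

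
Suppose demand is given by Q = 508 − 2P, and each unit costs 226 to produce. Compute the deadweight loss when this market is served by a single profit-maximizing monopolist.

DWL = 196

Inverting demand: P = 254 − 0.5Q.
Under competition P = MC = 226, so Q = (254 − 226)/0.5 = 56.
A monopolist chooses Q where MR = MC. MR = 254 − Q; setting this equal to 226 gives Q = 28 and P = 240.
DWL is the triangle between Q = 28 and Q = 56: ½·(56 − 28)·(240 − 226) = 196.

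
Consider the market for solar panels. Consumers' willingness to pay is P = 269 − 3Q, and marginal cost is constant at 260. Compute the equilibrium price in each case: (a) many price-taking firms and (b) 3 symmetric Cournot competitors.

Perfect competition: P = MC = 260, so 269 − 3Q = 260 and Q = 3.
With 3 symmetric Cournot firms, each firm's FOC gives 269 − 12q = 260, so q = 0.75, Q = 3·0.75 = 2.25, and P = 262.25.

Competition: P = 260; Cournot: P = 262.25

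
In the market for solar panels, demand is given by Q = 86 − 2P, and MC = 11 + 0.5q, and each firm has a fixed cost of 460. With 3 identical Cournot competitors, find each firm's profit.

π_i = −337.12

Inverting demand: P = 43 − 0.5Q.
With 3 symmetric Cournot firms, each firm's FOC gives 43 − 2q = 11 + 0.5q, so q = 12.8, Q = 3·12.8 = 38.4, and P = 23.8.
Each firm's profit = 23.8·12.8 − (11·12.8 + ½·0.5·12.8²) − 460 = −337.12.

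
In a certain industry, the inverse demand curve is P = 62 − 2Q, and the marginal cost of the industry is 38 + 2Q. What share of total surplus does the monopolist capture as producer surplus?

PS/TS = 0.75

The monopolist equates marginal revenue to marginal cost: 62 − 4Q = 38 + 2Q, so Q = 4. From demand, P = 54.
CS = ½·(62 − 54)·4 = 16.
PS = P·Q − VC(Q) = 54·4 − (38·4 + ½·2·4²) = 48.
Share captured = PS/TS = 48/64 = 0.75.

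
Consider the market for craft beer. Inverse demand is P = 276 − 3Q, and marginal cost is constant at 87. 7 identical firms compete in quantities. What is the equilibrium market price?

Cournot with 7 identical firms: the symmetric best-response condition is 276 − 24q = 87. Each firm produces q = 7.875, total output Q = 55.125, price P = 110.625.

P = 110.625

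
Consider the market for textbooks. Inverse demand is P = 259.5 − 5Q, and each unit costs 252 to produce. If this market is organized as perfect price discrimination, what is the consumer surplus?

Under first-degree price discrimination the firm charges each unit its demand price and produces up to where P = MC, i.e. Q = 1.5. Consumer surplus is zero; producer surplus equals total surplus.
CS = 0.

CS = 0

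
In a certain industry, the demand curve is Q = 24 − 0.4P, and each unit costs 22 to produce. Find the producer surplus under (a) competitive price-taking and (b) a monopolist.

Inverting demand: P = 60 − 2.5Q.
Perfect competition: P = MC = 22, so 60 − 2.5Q = 22 and Q = 15.2.
PS = (22 − 22)·15.2 = 0.
The monopolist equates marginal revenue to marginal cost: 60 − 5Q = 22, so Q = 7.6. From demand, P = 41.
PS = (41 − 22)·7.6 = 144.4.

Competition: PS = 0; Monopoly: PS = 144.4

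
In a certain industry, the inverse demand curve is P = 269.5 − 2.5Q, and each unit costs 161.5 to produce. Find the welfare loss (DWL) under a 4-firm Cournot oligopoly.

DWL = 93.312

Competitive firms price at marginal cost: P = 161.5, giving Q = 43.2.
In a 4-firm Cournot equilibrium, symmetry and the first-order condition give q = (269.5 − 161.5)/(12.5) = 8.64. So Q = 34.56 and P = 183.1.
DWL is the triangle between Q = 34.56 and Q = 43.2: ½·(43.2 − 34.56)·(183.1 − 161.5) = 93.312.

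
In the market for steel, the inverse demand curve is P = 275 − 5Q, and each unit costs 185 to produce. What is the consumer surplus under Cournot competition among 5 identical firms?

CS = 562.5

In a 5-firm Cournot equilibrium, symmetry and the first-order condition give q = (275 − 185)/(30) = 3. So Q = 15 and P = 200.
CS = ½·(275 − 200)·15 = 562.5.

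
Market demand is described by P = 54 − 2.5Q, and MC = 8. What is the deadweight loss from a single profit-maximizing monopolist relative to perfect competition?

Under competition P = MC = 8, so Q = (54 − 8)/2.5 = 18.4.
The monopolist equates marginal revenue to marginal cost: 54 − 5Q = 8, so Q = 9.2. From demand, P = 31.
DWL is the triangle between Q = 9.2 and Q = 18.4: ½·(18.4 − 9.2)·(31 − 8) = 105.8.

DWL = 105.8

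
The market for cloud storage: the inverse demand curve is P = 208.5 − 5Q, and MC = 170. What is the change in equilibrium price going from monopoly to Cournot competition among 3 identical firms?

A monopolist chooses Q where MR = MC. MR = 208.5 − 10Q; setting this equal to 170 gives Q = 3.85 and P = 189.25.
With 3 symmetric Cournot firms, each firm's FOC gives 208.5 − 20q = 170, so q = 1.925, Q = 3·1.925 = 5.775, and P = 179.625.
Change in equilibrium price: 179.625 − 189.25 = −9.625.

P falls by 9.625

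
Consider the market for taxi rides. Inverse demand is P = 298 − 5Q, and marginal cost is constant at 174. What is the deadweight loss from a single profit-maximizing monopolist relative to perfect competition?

Competitive firms price at marginal cost: P = 174, giving Q = 24.8.
Monopoly sets MR = MC: 298 − 10Q = 174 ⇒ Q = 12.4, P = 298 − 5·12.4 = 236.
DWL is the triangle between Q = 12.4 and Q = 24.8: ½·(24.8 − 12.4)·(236 − 174) = 384.4.

DWL = 384.4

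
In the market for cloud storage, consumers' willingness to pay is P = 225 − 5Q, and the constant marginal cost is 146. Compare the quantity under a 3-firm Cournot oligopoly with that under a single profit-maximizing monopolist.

Cournot: Q = 11.85; Monopoly: Q = 7.9

In a 3-firm Cournot equilibrium, symmetry and the first-order condition give q = (225 − 146)/(20) = 3.95. So Q = 11.85 and P = 165.75.
The monopolist equates marginal revenue to marginal cost: 225 − 10Q = 146, so Q = 7.9. From demand, P = 185.5.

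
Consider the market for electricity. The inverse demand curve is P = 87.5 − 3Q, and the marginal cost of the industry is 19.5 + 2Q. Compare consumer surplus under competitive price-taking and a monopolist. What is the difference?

Competitive equilibrium sets price equal to marginal cost: 87.5 − 3Q = 19.5 + 2Q, so Q = 13.6 and P = 46.7.
CS = ½·(87.5 − 46.7)·13.6 = 277.44.
The monopolist equates marginal revenue to marginal cost: 87.5 − 6Q = 19.5 + 2Q, so Q = 8.5. From demand, P = 62.
CS = ½·(87.5 − 62)·8.5 = 108.375.
Change in consumer surplus: 108.375 − 277.44 = −169.065.

Consumer surplus falls by 169.065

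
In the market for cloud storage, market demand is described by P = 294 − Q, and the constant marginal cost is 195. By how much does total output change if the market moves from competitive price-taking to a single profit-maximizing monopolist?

Competitive firms price at marginal cost: P = 195, giving Q = 99.
The monopolist equates marginal revenue to marginal cost: 294 − 2Q = 195, so Q = 49.5. From demand, P = 244.5.
Change in total output: 49.5 − 99 = −49.5.

Total output falls by 49.5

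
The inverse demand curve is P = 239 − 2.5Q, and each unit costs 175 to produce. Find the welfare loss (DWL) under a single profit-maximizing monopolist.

Under competition P = MC = 175, so Q = (239 − 175)/2.5 = 25.6.
The monopolist equates marginal revenue to marginal cost: 239 − 5Q = 175, so Q = 12.8. From demand, P = 207.
DWL is the triangle between Q = 12.8 and Q = 25.6: ½·(25.6 − 12.8)·(207 − 175) = 204.8.

DWL = 204.8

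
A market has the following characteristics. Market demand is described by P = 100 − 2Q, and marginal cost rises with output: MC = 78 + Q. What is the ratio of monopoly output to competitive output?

A monopolist chooses Q where MR = MC. MR = 100 − 4Q; setting this equal to 78 + Q gives Q = 4.4 and P = 91.2.
Under competition P = MC: 100 − 2Q = 78 + Q ⇒ Q = 22/3, P = 256/3.
Ratio Q_m/Q_c = 4.4/(22/3) = 0.6.

Q_m/Q_c = 0.6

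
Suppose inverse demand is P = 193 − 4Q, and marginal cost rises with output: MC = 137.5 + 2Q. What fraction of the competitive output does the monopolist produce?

Q_m/Q_c = 0.6

A monopolist chooses Q where MR = MC. MR = 193 − 8Q; setting this equal to 137.5 + 2Q gives Q = 5.55 and P = 170.8.
Under competition P = MC: 193 − 4Q = 137.5 + 2Q ⇒ Q = 9.25, P = 156.
Ratio Q_m/Q_c = 5.55/9.25 = 0.6.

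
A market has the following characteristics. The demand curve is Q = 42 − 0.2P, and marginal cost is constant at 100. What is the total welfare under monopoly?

TS = 907.5

Inverting demand: P = 210 − 5Q.
A monopolist chooses Q where MR = MC. MR = 210 − 10Q; setting this equal to 100 gives Q = 11 and P = 155.
CS = ½·(210 − 155)·11 = 302.5; PS = (155 − 100)·11 = 605; TS = 907.5.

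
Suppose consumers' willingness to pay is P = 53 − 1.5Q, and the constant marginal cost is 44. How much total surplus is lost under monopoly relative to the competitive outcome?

Competitive firms price at marginal cost: P = 44, giving Q = 6.
The monopolist equates marginal revenue to marginal cost: 53 − 3Q = 44, so Q = 3. From demand, P = 48.5.
DWL is the triangle between Q = 3 and Q = 6: ½·(6 − 3)·(48.5 − 44) = 6.75.

DWL = 6.75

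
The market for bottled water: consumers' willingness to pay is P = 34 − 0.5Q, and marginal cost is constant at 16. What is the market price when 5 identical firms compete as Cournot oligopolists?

Cournot with 5 identical firms: the symmetric best-response condition is 34 − 3q = 16. Each firm produces q = 6, total output Q = 30, price P = 19.

P = 19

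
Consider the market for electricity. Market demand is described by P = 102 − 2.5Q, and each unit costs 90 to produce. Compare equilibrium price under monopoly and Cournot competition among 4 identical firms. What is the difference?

Monopoly sets MR = MC: 102 − 5Q = 90 ⇒ Q = 2.4, P = 102 − 2.5·2.4 = 96.
Cournot with 4 identical firms: the symmetric best-response condition is 102 − 12.5q = 90. Each firm produces q = 0.96, total output Q = 3.84, price P = 92.4.
Change in equilibrium price: 92.4 − 96 = −3.6.

P falls by 3.6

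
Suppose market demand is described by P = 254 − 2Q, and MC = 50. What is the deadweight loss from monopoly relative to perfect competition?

DWL = 2601

Perfect competition: P = MC = 50, so 254 − 2Q = 50 and Q = 102.
Monopoly sets MR = MC: 254 − 4Q = 50 ⇒ Q = 51, P = 254 − 2·51 = 152.
DWL is the triangle between Q = 51 and Q = 102: ½·(102 − 51)·(152 − 50) = 2601.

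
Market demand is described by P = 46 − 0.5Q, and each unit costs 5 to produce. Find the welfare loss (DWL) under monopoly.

DWL = 420.25

Perfect competition: P = MC = 5, so 46 − 0.5Q = 5 and Q = 82.
The monopolist equates marginal revenue to marginal cost: 46 − Q = 5, so Q = 41. From demand, P = 25.5.
DWL is the triangle between Q = 41 and Q = 82: ½·(82 − 41)·(25.5 − 5) = 420.25.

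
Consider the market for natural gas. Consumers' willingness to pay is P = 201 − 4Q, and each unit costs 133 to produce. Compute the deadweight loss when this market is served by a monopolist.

DWL = 144.5

Perfect competition: P = MC = 133, so 201 − 4Q = 133 and Q = 17.
Monopoly sets MR = MC: 201 − 8Q = 133 ⇒ Q = 8.5, P = 201 − 4·8.5 = 167.
DWL is the triangle between Q = 8.5 and Q = 17: ½·(17 − 8.5)·(167 − 133) = 144.5.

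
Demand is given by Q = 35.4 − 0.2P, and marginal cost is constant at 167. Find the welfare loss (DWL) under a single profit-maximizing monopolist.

DWL = 2.5

Inverting demand: P = 177 − 5Q.
Under competition P = MC = 167, so Q = (177 − 167)/5 = 2.
The monopolist equates marginal revenue to marginal cost: 177 − 10Q = 167, so Q = 1. From demand, P = 172.
DWL is the triangle between Q = 1 and Q = 2: ½·(2 − 1)·(172 − 167) = 2.5.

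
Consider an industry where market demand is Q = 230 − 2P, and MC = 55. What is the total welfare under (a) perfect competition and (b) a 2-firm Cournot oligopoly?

Competition: TS = 3600; Cournot: TS = 3200

Inverting demand: P = 115 − 0.5Q.
Under competition P = MC = 55, so Q = (115 − 55)/0.5 = 120.
CS = ½·(115 − 55)·120 = 3600; PS = (55 − 55)·120 = 0; TS = 3600.
In a 2-firm Cournot equilibrium, symmetry and the first-order condition give q = (115 − 55)/(1.5) = 40. So Q = 80 and P = 75.
CS = ½·(115 − 75)·80 = 1600; PS = (75 − 55)·80 = 1600; TS = 3200.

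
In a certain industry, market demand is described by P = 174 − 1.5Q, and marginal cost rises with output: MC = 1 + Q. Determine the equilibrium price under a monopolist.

The monopolist equates marginal revenue to marginal cost: 174 − 3Q = 1 + Q, so Q = 43.25. From demand, P = 109.125.

P = 109.125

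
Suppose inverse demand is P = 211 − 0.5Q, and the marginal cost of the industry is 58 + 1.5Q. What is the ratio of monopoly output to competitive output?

A monopolist chooses Q where MR = MC. MR = 211 − Q; setting this equal to 58 + 1.5Q gives Q = 61.2 and P = 180.4.
Under competition P = MC: 211 − 0.5Q = 58 + 1.5Q ⇒ Q = 76.5, P = 172.75.
Ratio Q_m/Q_c = 61.2/76.5 = 0.8.

Q_m/Q_c = 0.8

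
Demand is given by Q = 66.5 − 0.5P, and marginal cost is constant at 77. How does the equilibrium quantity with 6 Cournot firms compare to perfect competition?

Cournot: Q = 24; Competition: Q = 28

Inverting demand: P = 133 − 2Q.
In a 6-firm Cournot equilibrium, symmetry and the first-order condition give q = (133 − 77)/(14) = 4. So Q = 24 and P = 85.
Under competition P = MC = 77, so Q = (133 − 77)/2 = 28.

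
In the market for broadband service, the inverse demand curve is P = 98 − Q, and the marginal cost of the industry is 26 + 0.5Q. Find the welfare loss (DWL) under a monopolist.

Competitive equilibrium sets price equal to marginal cost: 98 − Q = 26 + 0.5Q, so Q = 48 and P = 50.
Monopoly sets MR = MC: 98 − 2Q = 26 + 0.5Q ⇒ Q = 28.8, P = 98 − 28.8 = 69.2.
CS = ½·(98 − 50)·48 = 1152; PS = (50·48 − 26·48 − ½·0.5·48²) = 576; TS = 1728.
CS = ½·(98 − 69.2)·28.8 = 414.72; PS = (69.2·28.8 − 26·28.8 − ½·0.5·28.8²) = 1036.8; TS = 1451.52.
DWL = 1728 − 1451.52 = 276.48.

DWL = 276.48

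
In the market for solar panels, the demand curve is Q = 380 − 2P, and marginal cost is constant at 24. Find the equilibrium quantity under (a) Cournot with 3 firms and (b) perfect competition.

Inverting demand: P = 190 − 0.5Q.
Cournot with 3 identical firms: the symmetric best-response condition is 190 − 2q = 24. Each firm produces q = 83, total output Q = 249, price P = 65.5.
Competitive firms price at marginal cost: P = 24, giving Q = 332.

Cournot: Q = 249; Competition: Q = 332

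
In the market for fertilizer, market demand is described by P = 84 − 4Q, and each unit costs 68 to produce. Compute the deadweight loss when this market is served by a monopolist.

Competitive firms price at marginal cost: P = 68, giving Q = 4.
Monopoly sets MR = MC: 84 − 8Q = 68 ⇒ Q = 2, P = 84 − 4·2 = 76.
DWL is the triangle between Q = 2 and Q = 4: ½·(4 − 2)·(76 − 68) = 8.

DWL = 8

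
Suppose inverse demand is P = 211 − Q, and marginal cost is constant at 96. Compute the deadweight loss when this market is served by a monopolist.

Perfect competition: P = MC = 96, so 211 − Q = 96 and Q = 115.
Monopoly sets MR = MC: 211 − 2Q = 96 ⇒ Q = 57.5, P = 211 − 57.5 = 153.5.
DWL is the triangle between Q = 57.5 and Q = 115: ½·(115 − 57.5)·(153.5 − 96) = 1653.125.

DWL = 1653.125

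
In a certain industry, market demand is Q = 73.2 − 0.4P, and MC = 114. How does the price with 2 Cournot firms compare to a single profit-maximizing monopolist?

Cournot: P = 137; Monopoly: P = 148.5

Inverting demand: P = 183 − 2.5Q.
In a 2-firm Cournot equilibrium, symmetry and the first-order condition give q = (183 − 114)/(7.5) = 9.2. So Q = 18.4 and P = 137.
The monopolist equates marginal revenue to marginal cost: 183 − 5Q = 114, so Q = 13.8. From demand, P = 148.5.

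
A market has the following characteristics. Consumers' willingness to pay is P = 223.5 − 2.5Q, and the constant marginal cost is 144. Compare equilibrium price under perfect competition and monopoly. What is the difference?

P rises by 39.75

Competitive firms price at marginal cost: P = 144, giving Q = 31.8.
Monopoly sets MR = MC: 223.5 − 5Q = 144 ⇒ Q = 15.9, P = 223.5 − 2.5·15.9 = 183.75.
Change in equilibrium price: 183.75 − 144 = 39.75.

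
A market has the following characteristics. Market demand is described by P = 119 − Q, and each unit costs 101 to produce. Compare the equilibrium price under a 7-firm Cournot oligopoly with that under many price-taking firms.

Cournot: P = 103.25; Competition: P = 101

Cournot with 7 identical firms: the symmetric best-response condition is 119 − 8q = 101. Each firm produces q = 2.25, total output Q = 15.75, price P = 103.25.
Perfect competition: P = MC = 101, so 119 − Q = 101 and Q = 18.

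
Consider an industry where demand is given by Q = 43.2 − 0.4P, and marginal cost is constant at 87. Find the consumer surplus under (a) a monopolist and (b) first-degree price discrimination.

Inverting demand: P = 108 − 2.5Q.
Monopoly sets MR = MC: 108 − 5Q = 87 ⇒ Q = 4.2, P = 108 − 2.5·4.2 = 97.5.
CS = ½·(108 − 97.5)·4.2 = 22.05.
Under first-degree price discrimination the firm charges each unit its demand price and produces up to where P = MC, i.e. Q = 8.4. Consumer surplus is zero; producer surplus equals total surplus.
CS = 0.

Monopoly: CS = 22.05; Perfect PD: CS = 0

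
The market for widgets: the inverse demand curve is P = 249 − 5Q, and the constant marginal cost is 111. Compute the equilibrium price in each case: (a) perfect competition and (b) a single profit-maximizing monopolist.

Perfect competition: P = MC = 111, so 249 − 5Q = 111 and Q = 27.6.
Monopoly sets MR = MC: 249 − 10Q = 111 ⇒ Q = 13.8, P = 249 − 5·13.8 = 180.

Competition: P = 111; Monopoly: P = 180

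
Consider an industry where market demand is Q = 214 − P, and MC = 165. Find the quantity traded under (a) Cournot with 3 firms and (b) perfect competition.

Cournot: Q = 36.75; Competition: Q = 49

Inverting demand: P = 214 − Q.
Cournot with 3 identical firms: the symmetric best-response condition is 214 − 4q = 165. Each firm produces q = 12.25, total output Q = 36.75, price P = 177.25.
Under competition P = MC = 165, so Q = (214 − 165)/1 = 49.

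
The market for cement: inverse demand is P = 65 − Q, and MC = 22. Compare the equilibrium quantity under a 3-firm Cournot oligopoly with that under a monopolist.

Cournot: Q = 32.25; Monopoly: Q = 21.5

Cournot with 3 identical firms: the symmetric best-response condition is 65 − 4q = 22. Each firm produces q = 10.75, total output Q = 32.25, price P = 32.75.
Monopoly sets MR = MC: 65 − 2Q = 22 ⇒ Q = 21.5, P = 65 − 21.5 = 43.5.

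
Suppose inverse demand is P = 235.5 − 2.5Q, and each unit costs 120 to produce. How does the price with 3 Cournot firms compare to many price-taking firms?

Cournot: P = 148.875; Competition: P = 120

Cournot with 3 identical firms: the symmetric best-response condition is 235.5 − 10q = 120. Each firm produces q = 11.55, total output Q = 34.65, price P = 148.875.
Under competition P = MC = 120, so Q = (235.5 − 120)/2.5 = 46.2.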